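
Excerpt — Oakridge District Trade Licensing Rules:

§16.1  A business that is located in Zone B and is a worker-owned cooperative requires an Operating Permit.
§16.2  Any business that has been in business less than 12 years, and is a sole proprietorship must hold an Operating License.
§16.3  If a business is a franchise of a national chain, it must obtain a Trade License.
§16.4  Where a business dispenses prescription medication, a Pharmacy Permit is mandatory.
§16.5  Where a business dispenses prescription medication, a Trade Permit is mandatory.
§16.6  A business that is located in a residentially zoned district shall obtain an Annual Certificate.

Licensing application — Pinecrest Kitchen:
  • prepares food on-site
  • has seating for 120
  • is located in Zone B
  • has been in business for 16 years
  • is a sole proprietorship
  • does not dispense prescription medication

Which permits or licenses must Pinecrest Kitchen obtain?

None

§16.1 is located in Zone B; is a sole proprietorship (not: is a worker-owned cooperative) → Operating Permit not required.
§16.2 years in business 16 ≥ 12; is a sole proprietorship → Operating License not required.
§16.3 is a sole proprietorship (not: is a franchise of a national chain) → Trade License not required.
§16.4 does not dispense prescription medication → Pharmacy Permit not required.
§16.5 does not dispense prescription medication → Trade Permit not required.
§16.6 is located in Zone B (not: is located in a residentially zoned district) → Annual Certificate not required.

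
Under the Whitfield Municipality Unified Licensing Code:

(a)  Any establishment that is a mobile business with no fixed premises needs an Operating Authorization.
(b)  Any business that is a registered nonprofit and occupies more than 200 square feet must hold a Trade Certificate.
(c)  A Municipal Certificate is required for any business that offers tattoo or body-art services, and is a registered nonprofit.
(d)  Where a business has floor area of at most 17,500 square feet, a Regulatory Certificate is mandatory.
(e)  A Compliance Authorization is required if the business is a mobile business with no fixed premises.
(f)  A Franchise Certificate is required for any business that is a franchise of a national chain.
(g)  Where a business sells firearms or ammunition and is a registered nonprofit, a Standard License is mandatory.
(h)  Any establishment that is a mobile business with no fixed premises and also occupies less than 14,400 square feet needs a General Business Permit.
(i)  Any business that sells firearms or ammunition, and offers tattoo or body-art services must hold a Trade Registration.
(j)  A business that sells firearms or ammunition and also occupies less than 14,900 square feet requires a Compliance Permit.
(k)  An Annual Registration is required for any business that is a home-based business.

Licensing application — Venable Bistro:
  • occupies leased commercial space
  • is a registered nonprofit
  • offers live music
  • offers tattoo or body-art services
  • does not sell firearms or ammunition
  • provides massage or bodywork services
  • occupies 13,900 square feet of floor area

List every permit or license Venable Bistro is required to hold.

Municipal Certificate, Regulatory Certificate, Trade Certificate

(a) occupies leased commercial space (not: is a mobile business with no fixed premises) → Operating Authorization not required.
(b) is a registered nonprofit; floor area 13,900 square feet > 200 square feet → Trade Certificate required.
(c) offers tattoo or body-art services; is a registered nonprofit → Municipal Certificate required.
(d) floor area 13,900 square feet ≤ 17,500 square feet → Regulatory Certificate required.
(e) occupies leased commercial space (not: is a mobile business with no fixed premises) → Compliance Authorization not required.
(f) is a registered nonprofit (not: is a franchise of a national chain) → Franchise Certificate not required.
(g) does not sell firearms or ammunition; is a registered nonprofit → Standard License not required.
(h) occupies leased commercial space (not: is a mobile business with no fixed premises); floor area 13,900 square feet < 14,400 square feet → General Business Permit not required.
(i) does not sell firearms or ammunition; offers tattoo or body-art services → Trade Registration not required.
(j) does not sell firearms or ammunition; floor area 13,900 square feet < 14,900 square feet → Compliance Permit not required.
(k) occupies leased commercial space (not: is a home-based business) → Annual Registration not required.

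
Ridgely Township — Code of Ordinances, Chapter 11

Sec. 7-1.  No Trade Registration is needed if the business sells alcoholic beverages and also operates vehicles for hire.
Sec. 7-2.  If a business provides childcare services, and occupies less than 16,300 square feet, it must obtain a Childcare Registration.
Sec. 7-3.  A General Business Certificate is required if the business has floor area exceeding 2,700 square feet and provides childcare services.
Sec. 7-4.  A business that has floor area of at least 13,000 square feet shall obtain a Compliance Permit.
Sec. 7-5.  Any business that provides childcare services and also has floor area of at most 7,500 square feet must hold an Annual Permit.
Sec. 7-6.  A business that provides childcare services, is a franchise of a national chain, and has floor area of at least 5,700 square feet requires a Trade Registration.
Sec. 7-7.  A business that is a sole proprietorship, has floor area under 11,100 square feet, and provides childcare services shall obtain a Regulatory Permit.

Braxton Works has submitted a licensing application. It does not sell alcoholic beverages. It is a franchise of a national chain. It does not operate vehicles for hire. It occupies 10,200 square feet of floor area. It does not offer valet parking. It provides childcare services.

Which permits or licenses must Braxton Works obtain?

Childcare Registration, General Business Certificate, Trade Registration

Sec. 7-1. does not sell alcoholic beverages; does not operate vehicles for hire → Trade Registration exemption does not apply.
Sec. 7-2. provides childcare services; floor area 10,200 square feet < 16,300 square feet → Childcare Registration required.
Sec. 7-3. floor area 10,200 square feet > 2,700 square feet; provides childcare services → General Business Certificate required.
Sec. 7-4. floor area 10,200 square feet < 13,000 square feet → Compliance Permit not required.
Sec. 7-5. provides childcare services; floor area 10,200 square feet > 7,500 square feet → Annual Permit not required.
Sec. 7-6. provides childcare services; is a franchise of a national chain; floor area 10,200 square feet ≥ 5,700 square feet → Trade Registration required.
Sec. 7-7. is a franchise of a national chain (not: is a sole proprietorship); floor area 10,200 square feet < 11,100 square feet; provides childcare services → Regulatory Permit not required.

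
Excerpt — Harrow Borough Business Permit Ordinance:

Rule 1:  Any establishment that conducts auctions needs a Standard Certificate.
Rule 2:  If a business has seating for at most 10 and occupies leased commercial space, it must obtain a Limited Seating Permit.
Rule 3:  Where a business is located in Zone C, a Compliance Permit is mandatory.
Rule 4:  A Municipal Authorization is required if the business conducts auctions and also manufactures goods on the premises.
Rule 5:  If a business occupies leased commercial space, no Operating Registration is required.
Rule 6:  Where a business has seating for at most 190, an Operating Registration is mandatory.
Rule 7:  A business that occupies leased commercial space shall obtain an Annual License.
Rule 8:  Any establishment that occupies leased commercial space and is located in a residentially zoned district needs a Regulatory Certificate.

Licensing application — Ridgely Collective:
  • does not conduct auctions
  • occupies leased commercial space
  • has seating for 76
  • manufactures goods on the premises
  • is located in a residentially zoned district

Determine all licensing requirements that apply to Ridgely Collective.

Rule 1: does not conduct auctions → Standard Certificate not required.
Rule 2: seating 76 > 10; occupies leased commercial space → Limited Seating Permit not required.
Rule 3: is located in a residentially zoned district (not: is located in Zone C) → Compliance Permit not required.
Rule 4: does not conduct auctions; manufactures goods on the premises → Municipal Authorization not required.
Rule 5: occupies leased commercial space → exempt from Operating Registration.
Rule 6: seating 76 ≤ 190 → Operating Registration required.
Rule 7: occupies leased commercial space → Annual License required.
Rule 8: occupies leased commercial space; is located in a residentially zoned district → Regulatory Certificate required.

Annual License, Regulatory Certificate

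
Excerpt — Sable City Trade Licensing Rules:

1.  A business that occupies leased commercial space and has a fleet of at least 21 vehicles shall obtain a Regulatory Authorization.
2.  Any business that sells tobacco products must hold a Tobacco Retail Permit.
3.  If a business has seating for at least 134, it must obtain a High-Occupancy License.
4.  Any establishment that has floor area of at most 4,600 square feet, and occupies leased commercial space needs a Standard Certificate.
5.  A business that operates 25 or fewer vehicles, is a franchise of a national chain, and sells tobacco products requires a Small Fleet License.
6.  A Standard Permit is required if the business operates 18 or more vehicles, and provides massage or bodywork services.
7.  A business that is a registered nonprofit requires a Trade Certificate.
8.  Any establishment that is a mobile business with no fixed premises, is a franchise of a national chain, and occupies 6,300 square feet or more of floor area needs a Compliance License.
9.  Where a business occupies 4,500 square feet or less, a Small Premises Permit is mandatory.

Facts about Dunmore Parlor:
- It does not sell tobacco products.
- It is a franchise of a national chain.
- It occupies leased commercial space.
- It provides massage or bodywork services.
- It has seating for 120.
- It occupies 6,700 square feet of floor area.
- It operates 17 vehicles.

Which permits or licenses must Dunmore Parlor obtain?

1. occupies leased commercial space; vehicles 17 < 21 → Regulatory Authorization not required.
2. does not sell tobacco products → Tobacco Retail Permit not required.
3. seating 120 < 134 → High-Occupancy License not required.
4. floor area 6,700 square feet > 4,600 square feet; occupies leased commercial space → Standard Certificate not required.
5. vehicles 17 ≤ 25; is a franchise of a national chain; does not sell tobacco products → Small Fleet License not required.
6. vehicles 17 < 18; provides massage or bodywork services → Standard Permit not required.
7. is a franchise of a national chain (not: is a registered nonprofit) → Trade Certificate not required.
8. occupies leased commercial space (not: is a mobile business with no fixed premises); is a franchise of a national chain; floor area 6,700 square feet ≥ 6,300 square feet → Compliance License not required.
9. floor area 6,700 square feet > 4,500 square feet → Small Premises Permit not required.

None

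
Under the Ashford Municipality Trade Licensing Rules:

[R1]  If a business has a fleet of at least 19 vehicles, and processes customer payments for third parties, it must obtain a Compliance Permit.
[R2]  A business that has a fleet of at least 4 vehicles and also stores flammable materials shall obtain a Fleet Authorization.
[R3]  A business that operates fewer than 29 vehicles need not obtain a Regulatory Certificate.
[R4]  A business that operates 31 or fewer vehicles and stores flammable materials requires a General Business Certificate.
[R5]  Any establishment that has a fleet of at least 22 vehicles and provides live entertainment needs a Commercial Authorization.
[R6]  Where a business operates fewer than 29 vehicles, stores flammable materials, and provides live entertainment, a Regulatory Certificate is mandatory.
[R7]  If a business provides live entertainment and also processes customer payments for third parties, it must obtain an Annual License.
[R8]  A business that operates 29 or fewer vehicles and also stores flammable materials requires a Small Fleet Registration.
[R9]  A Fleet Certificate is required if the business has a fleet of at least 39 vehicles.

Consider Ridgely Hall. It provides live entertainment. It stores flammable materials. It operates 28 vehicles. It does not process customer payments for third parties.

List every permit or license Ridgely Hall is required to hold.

[R1] vehicles 28 ≥ 19; does not process customer payments for third parties → Compliance Permit not required.
[R2] vehicles 28 ≥ 4; stores flammable materials → Fleet Authorization required.
[R3] vehicles 28 < 29 → exempt from Regulatory Certificate.
[R4] vehicles 28 ≤ 31; stores flammable materials → General Business Certificate required.
[R5] vehicles 28 ≥ 22; provides live entertainment → Commercial Authorization required.
[R6] vehicles 28 < 29; stores flammable materials; provides live entertainment → Regulatory Certificate required.
[R7] provides live entertainment; does not process customer payments for third parties → Annual License not required.
[R8] vehicles 28 ≤ 29; stores flammable materials → Small Fleet Registration required.
[R9] vehicles 28 < 39 → Fleet Certificate not required.

Commercial Authorization, Fleet Authorization, General Business Certificate, Small Fleet Registration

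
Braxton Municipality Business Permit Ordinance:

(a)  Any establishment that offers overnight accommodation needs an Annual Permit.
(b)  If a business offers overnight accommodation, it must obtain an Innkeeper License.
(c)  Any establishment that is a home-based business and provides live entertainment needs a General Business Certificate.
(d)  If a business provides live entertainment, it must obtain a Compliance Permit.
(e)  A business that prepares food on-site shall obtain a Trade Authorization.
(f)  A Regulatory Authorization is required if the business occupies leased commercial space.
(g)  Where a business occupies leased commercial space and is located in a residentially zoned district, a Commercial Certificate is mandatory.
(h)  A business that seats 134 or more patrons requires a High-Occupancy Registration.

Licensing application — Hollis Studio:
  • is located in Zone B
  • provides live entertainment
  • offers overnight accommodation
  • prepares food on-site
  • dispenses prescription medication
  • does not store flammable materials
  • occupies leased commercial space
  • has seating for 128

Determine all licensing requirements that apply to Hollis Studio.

(a) offers overnight accommodation → Annual Permit required.
(b) offers overnight accommodation → Innkeeper License required.
(c) occupies leased commercial space (not: is a home-based business); provides live entertainment → General Business Certificate not required.
(d) provides live entertainment → Compliance Permit required.
(e) prepares food on-site → Trade Authorization required.
(f) occupies leased commercial space → Regulatory Authorization required.
(g) occupies leased commercial space; is located in Zone B (not: is located in a residentially zoned district) → Commercial Certificate not required.
(h) seating 128 < 134 → High-Occupancy Registration not required.

Annual Permit, Compliance Permit, Innkeeper License, Regulatory Authorization, Trade Authorization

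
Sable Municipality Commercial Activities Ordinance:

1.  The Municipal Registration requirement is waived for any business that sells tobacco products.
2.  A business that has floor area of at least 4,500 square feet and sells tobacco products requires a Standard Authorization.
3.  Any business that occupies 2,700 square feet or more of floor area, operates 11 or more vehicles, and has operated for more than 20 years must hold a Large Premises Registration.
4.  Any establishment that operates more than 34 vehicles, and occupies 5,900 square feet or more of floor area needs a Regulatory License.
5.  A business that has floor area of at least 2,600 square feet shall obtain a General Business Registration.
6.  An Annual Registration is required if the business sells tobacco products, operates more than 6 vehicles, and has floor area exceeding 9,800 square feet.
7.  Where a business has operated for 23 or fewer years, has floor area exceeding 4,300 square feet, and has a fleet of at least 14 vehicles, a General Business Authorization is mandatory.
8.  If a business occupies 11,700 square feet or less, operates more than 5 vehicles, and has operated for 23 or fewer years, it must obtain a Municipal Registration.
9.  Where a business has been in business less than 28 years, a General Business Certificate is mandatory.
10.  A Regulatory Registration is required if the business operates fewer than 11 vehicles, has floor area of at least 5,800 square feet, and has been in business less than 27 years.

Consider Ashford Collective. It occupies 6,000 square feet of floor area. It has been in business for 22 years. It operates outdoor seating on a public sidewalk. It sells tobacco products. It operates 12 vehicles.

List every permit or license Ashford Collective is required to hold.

1. sells tobacco products → exempt from Municipal Registration.
2. floor area 6,000 square feet ≥ 4,500 square feet; sells tobacco products → Standard Authorization required.
3. floor area 6,000 square feet ≥ 2,700 square feet; vehicles 12 ≥ 11; years in business 22 > 20 → Large Premises Registration required.
4. vehicles 12 ≤ 34; floor area 6,000 square feet ≥ 5,900 square feet → Regulatory License not required.
5. floor area 6,000 square feet ≥ 2,600 square feet → General Business Registration required.
6. sells tobacco products; vehicles 12 > 6; floor area 6,000 square feet ≤ 9,800 square feet → Annual Registration not required.
7. years in business 22 ≤ 23; floor area 6,000 square feet > 4,300 square feet; vehicles 12 < 14 → General Business Authorization not required.
8. floor area 6,000 square feet ≤ 11,700 square feet; vehicles 12 > 5; years in business 22 ≤ 23 → Municipal Registration required.
9. years in business 22 < 28 → General Business Certificate required.
10. vehicles 12 ≥ 11; floor area 6,000 square feet ≥ 5,800 square feet; years in business 22 < 27 → Regulatory Registration not required.

General Business Certificate, General Business Registration, Large Premises Registration, Standard Authorization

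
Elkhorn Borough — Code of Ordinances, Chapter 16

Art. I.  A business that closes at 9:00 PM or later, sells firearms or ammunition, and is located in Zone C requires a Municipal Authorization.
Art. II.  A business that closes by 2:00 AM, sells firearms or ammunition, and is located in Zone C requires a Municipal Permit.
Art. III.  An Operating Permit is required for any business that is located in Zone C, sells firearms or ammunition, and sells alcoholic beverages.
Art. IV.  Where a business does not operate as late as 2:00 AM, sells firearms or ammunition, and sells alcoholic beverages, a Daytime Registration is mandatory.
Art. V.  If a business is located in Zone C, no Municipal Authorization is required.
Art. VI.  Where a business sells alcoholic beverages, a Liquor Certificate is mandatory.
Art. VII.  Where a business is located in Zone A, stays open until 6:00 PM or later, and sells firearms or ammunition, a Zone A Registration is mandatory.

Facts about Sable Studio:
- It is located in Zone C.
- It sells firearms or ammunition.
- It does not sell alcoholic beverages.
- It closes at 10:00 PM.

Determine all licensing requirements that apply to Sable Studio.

Art. I. closes 10:00 PM, after 9:00 PM; sells firearms or ammunition; is located in Zone C → Municipal Authorization required.
Art. II. closes 10:00 PM, at/before 2:00 AM; sells firearms or ammunition; is located in Zone C → Municipal Permit required.
Art. III. is located in Zone C; sells firearms or ammunition; does not sell alcoholic beverages → Operating Permit not required.
Art. IV. closes 10:00 PM, at/before 2:00 AM; sells firearms or ammunition; does not sell alcoholic beverages → Daytime Registration not required.
Art. V. is located in Zone C → exempt from Municipal Authorization.
Art. VI. does not sell alcoholic beverages → Liquor Certificate not required.
Art. VII. is located in Zone C (not: is located in Zone A); closes 10:00 PM, after 6:00 PM; sells firearms or ammunition → Zone A Registration not required.

Municipal Permit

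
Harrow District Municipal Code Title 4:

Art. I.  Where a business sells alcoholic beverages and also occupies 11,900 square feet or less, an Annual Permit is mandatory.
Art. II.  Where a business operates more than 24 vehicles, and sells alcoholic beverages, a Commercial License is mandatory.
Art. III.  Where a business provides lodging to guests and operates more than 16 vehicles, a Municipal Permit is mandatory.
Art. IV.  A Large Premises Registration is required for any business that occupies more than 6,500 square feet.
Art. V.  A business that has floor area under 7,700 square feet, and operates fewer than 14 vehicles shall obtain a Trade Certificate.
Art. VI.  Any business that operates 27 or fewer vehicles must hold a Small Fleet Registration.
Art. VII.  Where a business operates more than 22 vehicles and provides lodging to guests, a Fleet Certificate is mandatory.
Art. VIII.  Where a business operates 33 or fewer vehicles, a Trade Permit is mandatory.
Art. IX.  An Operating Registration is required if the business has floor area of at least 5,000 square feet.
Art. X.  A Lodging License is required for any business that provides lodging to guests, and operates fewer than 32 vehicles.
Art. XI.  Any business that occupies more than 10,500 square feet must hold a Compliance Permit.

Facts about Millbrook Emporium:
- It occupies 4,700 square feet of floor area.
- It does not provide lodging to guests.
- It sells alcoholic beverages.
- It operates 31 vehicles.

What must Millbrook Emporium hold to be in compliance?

Annual Permit, Commercial License, Trade Permit

Art. I. sells alcoholic beverages; floor area 4,700 square feet ≤ 11,900 square feet → Annual Permit required.
Art. II. vehicles 31 > 24; sells alcoholic beverages → Commercial License required.
Art. III. does not provide lodging to guests; vehicles 31 > 16 → Municipal Permit not required.
Art. IV. floor area 4,700 square feet ≤ 6,500 square feet → Large Premises Registration not required.
Art. V. floor area 4,700 square feet < 7,700 square feet; vehicles 31 ≥ 14 → Trade Certificate not required.
Art. VI. vehicles 31 > 27 → Small Fleet Registration not required.
Art. VII. vehicles 31 > 22; does not provide lodging to guests → Fleet Certificate not required.
Art. VIII. vehicles 31 ≤ 33 → Trade Permit required.
Art. IX. floor area 4,700 square feet < 5,000 square feet → Operating Registration not required.
Art. X. does not provide lodging to guests; vehicles 31 < 32 → Lodging License not required.
Art. XI. floor area 4,700 square feet ≤ 10,500 square feet → Compliance Permit not required.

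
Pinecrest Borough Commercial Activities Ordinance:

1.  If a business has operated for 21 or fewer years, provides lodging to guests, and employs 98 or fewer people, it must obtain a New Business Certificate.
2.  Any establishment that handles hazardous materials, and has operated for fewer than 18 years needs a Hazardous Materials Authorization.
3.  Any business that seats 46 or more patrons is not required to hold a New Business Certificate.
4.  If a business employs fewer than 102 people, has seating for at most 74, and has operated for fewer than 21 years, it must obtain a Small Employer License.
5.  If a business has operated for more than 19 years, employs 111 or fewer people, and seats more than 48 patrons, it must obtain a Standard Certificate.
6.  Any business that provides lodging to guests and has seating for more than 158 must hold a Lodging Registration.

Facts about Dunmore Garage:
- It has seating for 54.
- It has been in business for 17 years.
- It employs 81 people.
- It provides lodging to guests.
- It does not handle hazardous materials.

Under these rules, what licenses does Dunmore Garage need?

1. years in business 17 ≤ 21; provides lodging to guests; employees 81 ≤ 98 → New Business Certificate required.
2. does not handle hazardous materials; years in business 17 < 18 → Hazardous Materials Authorization not required.
3. seating 54 ≥ 46 → exempt from New Business Certificate.
4. employees 81 < 102; seating 54 ≤ 74; years in business 17 < 21 → Small Employer License required.
5. years in business 17 ≤ 19; employees 81 ≤ 111; seating 54 > 48 → Standard Certificate not required.
6. provides lodging to guests; seating 54 ≤ 158 → Lodging Registration not required.

Small Employer License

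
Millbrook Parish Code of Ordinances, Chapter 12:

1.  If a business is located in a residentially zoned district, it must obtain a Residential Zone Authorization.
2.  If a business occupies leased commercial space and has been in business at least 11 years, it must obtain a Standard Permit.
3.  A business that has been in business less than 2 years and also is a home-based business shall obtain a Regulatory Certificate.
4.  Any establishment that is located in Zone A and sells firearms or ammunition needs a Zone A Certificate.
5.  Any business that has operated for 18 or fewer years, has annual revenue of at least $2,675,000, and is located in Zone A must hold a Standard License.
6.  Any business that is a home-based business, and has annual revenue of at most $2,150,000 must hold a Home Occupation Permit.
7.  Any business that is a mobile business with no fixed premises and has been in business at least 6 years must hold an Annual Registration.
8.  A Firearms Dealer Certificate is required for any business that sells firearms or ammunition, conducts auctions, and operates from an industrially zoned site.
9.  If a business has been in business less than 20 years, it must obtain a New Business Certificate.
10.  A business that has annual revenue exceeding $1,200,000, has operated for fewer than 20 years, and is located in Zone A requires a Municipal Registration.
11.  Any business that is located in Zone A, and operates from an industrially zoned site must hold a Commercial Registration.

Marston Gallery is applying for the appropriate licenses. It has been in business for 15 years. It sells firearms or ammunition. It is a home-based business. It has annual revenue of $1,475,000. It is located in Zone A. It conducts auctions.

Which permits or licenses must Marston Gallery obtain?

Home Occupation Permit, Municipal Registration, New Business Certificate, Zone A Certificate

1. is located in Zone A (not: is located in a residentially zoned district) → Residential Zone Authorization not required.
2. is a home-based business (not: occupies leased commercial space); years in business 15 ≥ 11 → Standard Permit not required.
3. years in business 15 ≥ 2; is a home-based business → Regulatory Certificate not required.
4. is located in Zone A; sells firearms or ammunition → Zone A Certificate required.
5. years in business 15 ≤ 18; revenue $1,475,000 < $2,675,000; is located in Zone A → Standard License not required.
6. is a home-based business; revenue $1,475,000 ≤ $2,150,000 → Home Occupation Permit required.
7. is a home-based business (not: is a mobile business with no fixed premises); years in business 15 ≥ 6 → Annual Registration not required.
8. sells firearms or ammunition; conducts auctions; is a home-based business (not: operates from an industrially zoned site) → Firearms Dealer Certificate not required.
9. years in business 15 < 20 → New Business Certificate required.
10. revenue $1,475,000 > $1,200,000; years in business 15 < 20; is located in Zone A → Municipal Registration required.
11. is located in Zone A; is a home-based business (not: operates from an industrially zoned site) → Commercial Registration not required.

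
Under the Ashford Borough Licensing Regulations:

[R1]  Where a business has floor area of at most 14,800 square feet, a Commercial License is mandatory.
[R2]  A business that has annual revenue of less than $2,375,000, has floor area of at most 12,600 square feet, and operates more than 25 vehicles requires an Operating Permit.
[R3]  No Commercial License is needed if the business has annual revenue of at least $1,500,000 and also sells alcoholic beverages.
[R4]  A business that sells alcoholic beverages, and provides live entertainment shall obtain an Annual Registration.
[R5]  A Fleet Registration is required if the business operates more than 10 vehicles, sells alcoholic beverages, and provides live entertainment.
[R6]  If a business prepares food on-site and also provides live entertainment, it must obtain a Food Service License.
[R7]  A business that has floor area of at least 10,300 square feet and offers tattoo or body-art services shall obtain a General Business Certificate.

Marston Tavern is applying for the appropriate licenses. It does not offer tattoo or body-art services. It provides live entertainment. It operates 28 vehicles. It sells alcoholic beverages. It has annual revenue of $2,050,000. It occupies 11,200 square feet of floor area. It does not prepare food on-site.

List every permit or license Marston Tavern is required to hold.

Annual Registration, Fleet Registration, Operating Permit

[R1] floor area 11,200 square feet ≤ 14,800 square feet → Commercial License required.
[R2] revenue $2,050,000 < $2,375,000; floor area 11,200 square feet ≤ 12,600 square feet; vehicles 28 > 25 → Operating Permit required.
[R3] revenue $2,050,000 ≥ $1,500,000; sells alcoholic beverages → exempt from Commercial License.
[R4] sells alcoholic beverages; provides live entertainment → Annual Registration required.
[R5] vehicles 28 > 10; sells alcoholic beverages; provides live entertainment → Fleet Registration required.
[R6] does not prepare food on-site; provides live entertainment → Food Service License not required.
[R7] floor area 11,200 square feet ≥ 10,300 square feet; does not offer tattoo or body-art services → General Business Certificate not required.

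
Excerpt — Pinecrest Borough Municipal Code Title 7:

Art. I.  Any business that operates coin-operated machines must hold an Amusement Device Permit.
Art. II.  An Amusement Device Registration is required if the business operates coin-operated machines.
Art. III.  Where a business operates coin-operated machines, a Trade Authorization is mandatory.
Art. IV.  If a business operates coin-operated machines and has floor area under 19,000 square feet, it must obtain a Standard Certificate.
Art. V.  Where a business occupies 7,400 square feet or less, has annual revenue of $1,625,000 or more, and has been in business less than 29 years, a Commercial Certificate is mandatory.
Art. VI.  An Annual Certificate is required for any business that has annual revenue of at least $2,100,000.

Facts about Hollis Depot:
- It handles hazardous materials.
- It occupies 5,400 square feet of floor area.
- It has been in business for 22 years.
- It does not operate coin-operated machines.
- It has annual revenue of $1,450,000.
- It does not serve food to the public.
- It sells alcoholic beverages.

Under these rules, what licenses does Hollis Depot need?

None

Art. I. does not operate coin-operated machines → Amusement Device Permit not required.
Art. II. does not operate coin-operated machines → Amusement Device Registration not required.
Art. III. does not operate coin-operated machines → Trade Authorization not required.
Art. IV. does not operate coin-operated machines; floor area 5,400 square feet < 19,000 square feet → Standard Certificate not required.
Art. V. floor area 5,400 square feet ≤ 7,400 square feet; revenue $1,450,000 < $1,625,000; years in business 22 < 29 → Commercial Certificate not required.
Art. VI. revenue $1,450,000 < $2,100,000 → Annual Certificate not required.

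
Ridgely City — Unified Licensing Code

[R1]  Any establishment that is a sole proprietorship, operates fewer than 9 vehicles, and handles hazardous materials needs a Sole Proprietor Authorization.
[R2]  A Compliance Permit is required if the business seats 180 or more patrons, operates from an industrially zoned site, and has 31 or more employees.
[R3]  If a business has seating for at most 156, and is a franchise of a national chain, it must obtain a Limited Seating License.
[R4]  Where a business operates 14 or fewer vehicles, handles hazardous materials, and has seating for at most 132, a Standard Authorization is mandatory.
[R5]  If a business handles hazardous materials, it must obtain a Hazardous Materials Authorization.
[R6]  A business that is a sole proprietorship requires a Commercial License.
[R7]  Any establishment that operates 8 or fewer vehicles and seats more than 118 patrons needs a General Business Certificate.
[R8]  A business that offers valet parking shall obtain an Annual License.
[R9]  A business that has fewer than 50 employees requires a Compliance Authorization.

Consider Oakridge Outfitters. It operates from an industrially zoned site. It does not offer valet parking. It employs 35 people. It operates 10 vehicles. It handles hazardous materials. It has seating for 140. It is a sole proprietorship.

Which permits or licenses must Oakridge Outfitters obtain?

[R1] is a sole proprietorship; vehicles 10 ≥ 9; handles hazardous materials → Sole Proprietor Authorization not required.
[R2] seating 140 < 180; operates from an industrially zoned site; employees 35 ≥ 31 → Compliance Permit not required.
[R3] seating 140 ≤ 156; is a sole proprietorship (not: is a franchise of a national chain) → Limited Seating License not required.
[R4] vehicles 10 ≤ 14; handles hazardous materials; seating 140 > 132 → Standard Authorization not required.
[R5] handles hazardous materials → Hazardous Materials Authorization required.
[R6] is a sole proprietorship → Commercial License required.
[R7] vehicles 10 > 8; seating 140 > 118 → General Business Certificate not required.
[R8] does not offer valet parking → Annual License not required.
[R9] employees 35 < 50 → Compliance Authorization required.

Commercial License, Compliance Authorization, Hazardous Materials Authorization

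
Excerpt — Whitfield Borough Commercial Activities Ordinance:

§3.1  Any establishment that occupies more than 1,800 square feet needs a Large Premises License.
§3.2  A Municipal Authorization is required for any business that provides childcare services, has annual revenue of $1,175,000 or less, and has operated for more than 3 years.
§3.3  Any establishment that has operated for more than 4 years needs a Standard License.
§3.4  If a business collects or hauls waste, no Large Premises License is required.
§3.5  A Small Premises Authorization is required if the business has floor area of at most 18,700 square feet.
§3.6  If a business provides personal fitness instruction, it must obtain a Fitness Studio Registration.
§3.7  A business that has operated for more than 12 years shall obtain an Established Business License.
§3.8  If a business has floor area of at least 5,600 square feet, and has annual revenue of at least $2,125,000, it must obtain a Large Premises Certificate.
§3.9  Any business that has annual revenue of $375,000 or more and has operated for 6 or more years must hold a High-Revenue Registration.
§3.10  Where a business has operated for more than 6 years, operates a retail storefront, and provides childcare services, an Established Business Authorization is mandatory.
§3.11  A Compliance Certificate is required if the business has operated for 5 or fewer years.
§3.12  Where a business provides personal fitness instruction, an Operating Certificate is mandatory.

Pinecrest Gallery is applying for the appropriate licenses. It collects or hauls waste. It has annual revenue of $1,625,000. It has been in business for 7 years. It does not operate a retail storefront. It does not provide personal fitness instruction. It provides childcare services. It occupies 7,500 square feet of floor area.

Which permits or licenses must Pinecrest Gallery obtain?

High-Revenue Registration, Small Premises Authorization, Standard License

§3.1 floor area 7,500 square feet > 1,800 square feet → Large Premises License required.
§3.2 provides childcare services; revenue $1,625,000 > $1,175,000; years in business 7 > 3 → Municipal Authorization not required.
§3.3 years in business 7 > 4 → Standard License required.
§3.4 collects or hauls waste → exempt from Large Premises License.
§3.5 floor area 7,500 square feet ≤ 18,700 square feet → Small Premises Authorization required.
§3.6 does not provide personal fitness instruction → Fitness Studio Registration not required.
§3.7 years in business 7 ≤ 12 → Established Business License not required.
§3.8 floor area 7,500 square feet ≥ 5,600 square feet; revenue $1,625,000 < $2,125,000 → Large Premises Certificate not required.
§3.9 revenue $1,625,000 ≥ $375,000; years in business 7 ≥ 6 → High-Revenue Registration required.
§3.10 years in business 7 > 6; does not operate a retail storefront; provides childcare services → Established Business Authorization not required.
§3.11 years in business 7 > 5 → Compliance Certificate not required.
§3.12 does not provide personal fitness instruction → Operating Certificate not required.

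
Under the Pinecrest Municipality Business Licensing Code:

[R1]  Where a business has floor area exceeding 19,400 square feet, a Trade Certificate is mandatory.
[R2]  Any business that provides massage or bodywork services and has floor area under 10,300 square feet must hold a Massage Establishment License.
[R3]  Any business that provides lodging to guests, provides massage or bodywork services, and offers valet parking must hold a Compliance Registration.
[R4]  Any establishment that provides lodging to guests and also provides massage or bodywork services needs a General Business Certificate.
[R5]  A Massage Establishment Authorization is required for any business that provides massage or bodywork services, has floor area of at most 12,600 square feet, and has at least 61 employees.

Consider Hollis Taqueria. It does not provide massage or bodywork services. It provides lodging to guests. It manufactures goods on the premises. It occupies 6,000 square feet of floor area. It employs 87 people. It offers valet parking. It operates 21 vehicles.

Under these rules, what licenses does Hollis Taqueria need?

[R1] floor area 6,000 square feet ≤ 19,400 square feet → Trade Certificate not required.
[R2] does not provide massage or bodywork services; floor area 6,000 square feet < 10,300 square feet → Massage Establishment License not required.
[R3] provides lodging to guests; does not provide massage or bodywork services; offers valet parking → Compliance Registration not required.
[R4] provides lodging to guests; does not provide massage or bodywork services → General Business Certificate not required.
[R5] does not provide massage or bodywork services; floor area 6,000 square feet ≤ 12,600 square feet; employees 87 ≥ 61 → Massage Establishment Authorization not required.

None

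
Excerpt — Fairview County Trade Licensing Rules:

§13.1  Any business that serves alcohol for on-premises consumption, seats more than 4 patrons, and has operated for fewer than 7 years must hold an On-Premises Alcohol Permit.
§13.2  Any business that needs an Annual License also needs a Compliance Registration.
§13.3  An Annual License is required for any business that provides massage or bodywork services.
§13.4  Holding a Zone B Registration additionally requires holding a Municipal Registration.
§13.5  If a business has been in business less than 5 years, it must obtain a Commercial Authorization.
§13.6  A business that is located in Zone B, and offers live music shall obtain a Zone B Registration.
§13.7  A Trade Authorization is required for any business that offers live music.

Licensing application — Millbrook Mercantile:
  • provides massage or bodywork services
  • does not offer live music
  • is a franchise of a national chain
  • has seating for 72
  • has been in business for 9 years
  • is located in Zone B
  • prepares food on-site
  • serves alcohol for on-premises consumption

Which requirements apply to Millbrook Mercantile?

§13.1 serves alcohol for on-premises consumption; seating 72 > 4; years in business 9 ≥ 7 → On-Premises Alcohol Permit not required.
§13.2 Annual License is required → Compliance Registration also required.
§13.3 provides massage or bodywork services → Annual License required.
§13.4 Zone B Registration is not required → no effect.
§13.5 years in business 9 ≥ 5 → Commercial Authorization not required.
§13.6 is located in Zone B; does not offer live music → Zone B Registration not required.
§13.7 does not offer live music → Trade Authorization not required.

Annual License, Compliance Registration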